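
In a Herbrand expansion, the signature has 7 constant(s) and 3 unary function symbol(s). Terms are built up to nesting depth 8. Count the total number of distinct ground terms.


Herbrand terms by depth:
Depth 0: 7 constants
Depth 1: 21 new terms (running total: 28)
Depth 2: 63 new terms (running total: 91)
Depth 3: 189 new terms (running total: 280)
Depth 4: 567 new terms (running total: 847)
Depth 5: 1701 new terms (running total: 2548)
Depth 6: 5103 new terms (running total: 7651)
Depth 7: 15309 new terms (running total: 22960)
Depth 8: 45927 new terms (running total: 68887)
Total distinct ground terms = 68887

68887


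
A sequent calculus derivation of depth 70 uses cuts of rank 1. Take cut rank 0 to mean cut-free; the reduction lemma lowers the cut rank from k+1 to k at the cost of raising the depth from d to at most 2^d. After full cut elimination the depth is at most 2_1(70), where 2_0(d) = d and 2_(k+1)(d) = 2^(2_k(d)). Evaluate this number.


Each rank reduction sends depth d to at most 2^d; cut rank r needs r reductions.
2_0(70) = 70
2_1(70) = 2^70 = 1180591620717411303424
Cut-free depth bound = 1180591620717411303424

1180591620717411303424


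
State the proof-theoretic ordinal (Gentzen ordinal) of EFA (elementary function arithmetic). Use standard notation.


The proof-theoretic ordinal of EFA (elementary function arithmetic) is a standard result in ordinal analysis.
This ordinal is the supremum of order types of primitive recursive well-orderings
that the theory can prove to be well-ordered.
For EFA (elementary function arithmetic), the proof-theoretic ordinal is omega^3.

omega^3


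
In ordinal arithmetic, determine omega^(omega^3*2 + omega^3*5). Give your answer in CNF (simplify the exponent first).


omega^(omega^3*2 + omega^3*5):
Both terms of the exponent have the same exponent 3, so they merge: omega^3*2 + omega^3*5 = omega^3*(2+5) = omega^3*7.
omega raised to a CNF ordinal is a single CNF term: Result = omega^(omega^3*7)

omega^(omega^3*7)


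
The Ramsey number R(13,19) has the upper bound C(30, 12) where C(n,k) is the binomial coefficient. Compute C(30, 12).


R(13,19) <= C(13+19-2, 13-1) = C(30, 12)
C(30, 12) = 30! / (12! * 18!)
= 86493225

86493225


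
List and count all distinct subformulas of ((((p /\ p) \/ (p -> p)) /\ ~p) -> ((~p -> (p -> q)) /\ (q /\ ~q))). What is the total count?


Formula: ((((p /\ p) \/ (p -> p)) /\ ~p) -> ((~p -> (p -> q)) /\ (q /\ ~q)))
Subformulas found:
  1. q
  2. p
  3. ~p
  4. ~q
  5. (p -> p)
  6. (p /\ p)
  7. (p -> q)
  8. (q /\ ~q)
  9. (~p -> (p -> q))
  10. ((p /\ p) \/ (p -> p))
  11. (((p /\ p) \/ (p -> p)) /\ ~p)
  12. ((~p -> (p -> q)) /\ (q /\ ~q))
  13. ((((p /\ p) \/ (p -> p)) /\ ~p) -> ((~p -> (p -> q)) /\ (q /\ ~q)))
Total distinct subformulas = 13

13


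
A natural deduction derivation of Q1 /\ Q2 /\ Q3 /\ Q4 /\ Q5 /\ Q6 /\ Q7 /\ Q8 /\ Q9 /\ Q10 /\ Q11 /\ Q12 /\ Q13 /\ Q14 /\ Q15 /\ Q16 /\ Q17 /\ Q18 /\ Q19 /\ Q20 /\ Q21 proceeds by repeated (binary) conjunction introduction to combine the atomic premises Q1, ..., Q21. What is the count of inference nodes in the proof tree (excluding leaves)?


The target conjunction has 21 conjuncts, i.e. 20 binary /\ connectives.
Each conjunction-intro joins two pieces, so 21 atoms require 21-1 = 20 applications.
Total inference nodes = 20

20


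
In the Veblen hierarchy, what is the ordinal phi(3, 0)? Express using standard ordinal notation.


phi(3, 0):
phi(3, beta) = eta_beta (the beta-th eta number, fixed point of zeta).
phi(3, 0) = eta_0

eta_0


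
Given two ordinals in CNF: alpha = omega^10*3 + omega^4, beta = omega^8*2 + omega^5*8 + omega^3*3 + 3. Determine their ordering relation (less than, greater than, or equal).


Compare term by term from highest exponent:
alpha = omega^10*3 + omega^4
beta = omega^8*2 + omega^5*8 + omega^3*3 + 3
Term 1: alpha has omega^10*3, beta has omega^8*2
Term 2: alpha has omega^4*1, beta has omega^5*8
Term 3: alpha has omega^0*0, beta has omega^3*3
Term 4: alpha has omega^0*0, beta has omega^0*3
Result: alpha > beta

alpha > beta


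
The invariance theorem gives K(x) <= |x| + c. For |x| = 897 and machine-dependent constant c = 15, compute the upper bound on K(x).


K(x) <= |x| + c = 897 + 15 = 912

912


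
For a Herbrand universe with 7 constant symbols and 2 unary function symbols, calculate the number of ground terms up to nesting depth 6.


Herbrand terms by depth:
Depth 0: 7 constants
Depth 1: 14 new terms (running total: 21)
Depth 2: 28 new terms (running total: 49)
Depth 3: 56 new terms (running total: 105)
Depth 4: 112 new terms (running total: 217)
Depth 5: 224 new terms (running total: 441)
Depth 6: 448 new terms (running total: 889)
Total distinct ground terms = 889

889


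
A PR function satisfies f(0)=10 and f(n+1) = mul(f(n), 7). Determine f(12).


f(0) = 10
f(1) = mul(f(0), 7) = mul(10, 7) = 70
f(2) = mul(f(1), 7) = mul(70, 7) = 490
f(3) = mul(f(2), 7) = mul(490, 7) = 3430
f(4) = mul(f(3), 7) = mul(3430, 7) = 24010
f(5) = mul(f(4), 7) = mul(24010, 7) = 168070
f(6) = mul(f(5), 7) = mul(168070, 7) = 1176490
f(7) = mul(f(6), 7) = mul(1176490, 7) = 8235430
f(8) = mul(f(7), 7) = mul(8235430, 7) = 57648010
f(9) = mul(f(8), 7) = mul(57648010, 7) = 403536070
f(10) = mul(f(9), 7) = mul(403536070, 7) = 2824752490
f(11) = mul(f(10), 7) = mul(2824752490, 7) = 19773267430
f(12) = mul(f(11), 7) = mul(19773267430, 7) = 138412872010


138412872010


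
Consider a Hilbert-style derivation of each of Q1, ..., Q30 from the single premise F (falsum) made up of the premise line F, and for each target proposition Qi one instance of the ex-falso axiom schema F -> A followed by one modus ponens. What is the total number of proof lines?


Ex falso, line by line:
- 1 premise line (F)
- 30 targets, each needing 1 axiom instance (F -> Qi) + 1 MP = 2 lines: 2 * 30 = 60
Total = 1 + 60 = 61 lines.

61


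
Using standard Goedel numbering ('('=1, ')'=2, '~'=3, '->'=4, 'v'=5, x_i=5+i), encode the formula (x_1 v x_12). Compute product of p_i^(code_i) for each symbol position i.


Formula: (x_1 v x_12)
Symbol codes: [1, 6, 5, 17, 2]
Primes: [2, 3, 5, 7, 11]
p_1^1 = 2^1 = 2
p_2^6 = 3^6 = 729
p_3^5 = 5^5 = 3125
p_4^17 = 7^17 = 232630513987207
p_5^2 = 11^2 = 121
Product = 128250656301859639143750

128250656301859639143750


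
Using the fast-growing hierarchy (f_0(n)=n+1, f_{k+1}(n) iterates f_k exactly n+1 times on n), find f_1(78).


f_1(78) = f_0^79(78)
f_0 adds 1 each time, applied 79 times.
f_1(78) = 78 + 79 = 157

157


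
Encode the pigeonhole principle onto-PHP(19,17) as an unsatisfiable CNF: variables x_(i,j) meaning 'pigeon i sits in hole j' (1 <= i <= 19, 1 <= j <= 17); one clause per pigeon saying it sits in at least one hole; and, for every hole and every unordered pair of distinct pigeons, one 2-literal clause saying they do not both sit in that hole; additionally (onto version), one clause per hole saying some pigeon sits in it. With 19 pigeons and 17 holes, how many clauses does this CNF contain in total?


onto-PHP(19,17): 19 pigeons, 17 holes, 19*17 = 323 variables.
- pigeon clauses: one per pigeon -> 19 clauses
- hole clauses: 17 holes * C(19,2) = 17 * 171 -> 2907 clauses
- onto clauses: one per hole -> 17 clauses
Total clauses = 19 + 2907 + 17 = 2943

2943


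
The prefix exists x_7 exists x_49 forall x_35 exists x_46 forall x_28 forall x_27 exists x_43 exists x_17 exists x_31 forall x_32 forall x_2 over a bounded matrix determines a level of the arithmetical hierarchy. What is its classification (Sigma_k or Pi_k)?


Leading quantifier is exists, so the class is Sigma.
Number of quantifier blocks = alternations + 1 = 5 + 1 = 6.
Classification: Sigma_6

Sigma_6


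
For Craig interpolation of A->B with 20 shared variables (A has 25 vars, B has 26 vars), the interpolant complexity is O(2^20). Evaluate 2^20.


Shared atoms = 20
Craig interpolant size bound = 2^20
= 1048576

1048576


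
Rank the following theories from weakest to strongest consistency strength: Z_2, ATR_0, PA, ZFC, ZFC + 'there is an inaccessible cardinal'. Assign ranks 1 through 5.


Ordering by consistency strength:
1. PA
2. ATR_0
3. Z_2
4. ZFC
5. ZFC + 'there is an inaccessible cardinal'


Z_2=3, ATR_0=2, PA=1, ZFC=4, ZFC + 'there is an inaccessible cardinal'=5


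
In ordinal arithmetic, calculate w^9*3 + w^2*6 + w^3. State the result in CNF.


Ordinal addition (w^9*3 + w^2*6) + w^3:
alpha's leading term has exponent 9 > beta's exponent 3, so it survives.
alpha's tail term has exponent 2 < beta's exponent 3, so it is absorbed by beta.
In ordinal addition, any term followed by a strictly larger-exponent term is absorbed.
Result = w^9*3 + w^3

w^9*3 + w^3


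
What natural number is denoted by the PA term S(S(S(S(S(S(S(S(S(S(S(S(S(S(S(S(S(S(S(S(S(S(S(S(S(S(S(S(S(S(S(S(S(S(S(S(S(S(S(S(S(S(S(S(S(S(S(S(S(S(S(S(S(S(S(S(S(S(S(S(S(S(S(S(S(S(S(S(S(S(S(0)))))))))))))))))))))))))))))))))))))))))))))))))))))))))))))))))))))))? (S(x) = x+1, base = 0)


Counting successors applied to 0:
71 applications of S to 0 = 71

71


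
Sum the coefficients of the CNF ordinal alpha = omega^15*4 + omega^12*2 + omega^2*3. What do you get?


CNF: omega^15*4 + omega^12*2 + omega^2*3
Coefficients: 4 + 2 + 3 = 9

9


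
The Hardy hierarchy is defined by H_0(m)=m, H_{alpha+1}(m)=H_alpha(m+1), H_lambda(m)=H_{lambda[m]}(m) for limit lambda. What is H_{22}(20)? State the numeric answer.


H_22(20):
For finite ordinals k, H_k(n) = n + k (each successor step adds 1).
H_22(20) = 20 + 22 = 42

42


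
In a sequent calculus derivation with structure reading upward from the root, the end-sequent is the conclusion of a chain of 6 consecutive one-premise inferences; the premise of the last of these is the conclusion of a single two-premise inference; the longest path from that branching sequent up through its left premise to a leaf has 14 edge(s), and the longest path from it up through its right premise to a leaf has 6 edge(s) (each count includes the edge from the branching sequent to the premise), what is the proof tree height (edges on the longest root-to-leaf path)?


Longest path through the left premise: 14 edges (measured from the branching sequent)
Longest path through the right premise: 6 edges
Height of the subtree rooted at the branching sequent: max(14, 6) = 14
The branching sequent sits 6 edges above the root (the chain of one-premise inferences), so height = 14 + 6 = 20

20


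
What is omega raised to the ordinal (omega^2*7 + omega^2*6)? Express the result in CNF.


omega^(omega^2*7 + omega^2*6):
Both terms of the exponent have the same exponent 2, so they merge: omega^2*7 + omega^2*6 = omega^2*(7+6) = omega^2*13.
omega raised to a CNF ordinal is a single CNF term: Result = omega^(omega^2*13)

omega^(omega^2*13)


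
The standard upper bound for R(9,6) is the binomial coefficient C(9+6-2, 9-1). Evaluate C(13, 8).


R(9,6) <= C(9+6-2, 9-1) = C(13, 8)
C(13, 8) = 13! / (8! * 5!)
= 1287

1287


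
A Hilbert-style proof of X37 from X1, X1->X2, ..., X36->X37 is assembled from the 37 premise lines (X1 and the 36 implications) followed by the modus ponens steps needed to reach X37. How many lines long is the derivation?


We have 37 premise lines: X1 and 36 implications.
Each implication is detached once by MP, giving 36 MP lines.
37 premise lines + 36 MP lines = 73 total lines.

73


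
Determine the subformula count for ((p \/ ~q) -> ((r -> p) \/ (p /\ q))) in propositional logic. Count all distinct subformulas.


Formula: ((p \/ ~q) -> ((r -> p) \/ (p /\ q)))
Subformulas found:
  1. q
  2. r
  3. p
  4. ~q
  5. (p /\ q)
  6. (r -> p)
  7. (p \/ ~q)
  8. ((r -> p) \/ (p /\ q))
  9. ((p \/ ~q) -> ((r -> p) \/ (p /\ q)))
Total distinct subformulas = 9

9


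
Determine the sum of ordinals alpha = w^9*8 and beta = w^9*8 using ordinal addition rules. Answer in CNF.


Ordinal addition w^9*8 + w^9*8:
Both terms have the same exponent 9.
w^e*c + w^e*d = w^e*(c+d).
Result = w^9*(8+8) = w^9*16

w^9*16


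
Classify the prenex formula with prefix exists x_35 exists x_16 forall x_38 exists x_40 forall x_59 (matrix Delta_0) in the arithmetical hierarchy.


Leading quantifier is exists, so the class is Sigma.
Number of quantifier blocks = alternations + 1 = 3 + 1 = 4.
Classification: Sigma_4

Sigma_4


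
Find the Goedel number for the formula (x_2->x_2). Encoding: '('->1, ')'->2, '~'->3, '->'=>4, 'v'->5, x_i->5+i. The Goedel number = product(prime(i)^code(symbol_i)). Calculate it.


Formula: (x_2->x_2)
Symbol codes: [1, 7, 4, 7, 2]
Primes: [2, 3, 5, 7, 11]
p_1^1 = 2^1 = 2
p_2^7 = 3^7 = 2187
p_3^4 = 5^4 = 625
p_4^7 = 7^7 = 823543
p_5^2 = 11^2 = 121
Product = 272414641826250

272414641826250


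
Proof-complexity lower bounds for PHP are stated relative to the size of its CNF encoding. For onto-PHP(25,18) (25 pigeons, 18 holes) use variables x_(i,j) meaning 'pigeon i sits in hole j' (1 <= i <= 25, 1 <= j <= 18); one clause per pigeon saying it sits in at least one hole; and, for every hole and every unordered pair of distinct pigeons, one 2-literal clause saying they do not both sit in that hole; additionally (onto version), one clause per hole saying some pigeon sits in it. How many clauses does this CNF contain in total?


onto-PHP(25,18): 25 pigeons, 18 holes, 25*18 = 450 variables.
- pigeon clauses: one per pigeon -> 25 clauses
- hole clauses: 18 holes * C(25,2) = 18 * 300 -> 5400 clauses
- onto clauses: one per hole -> 18 clauses
Total clauses = 25 + 5400 + 18 = 5443

5443


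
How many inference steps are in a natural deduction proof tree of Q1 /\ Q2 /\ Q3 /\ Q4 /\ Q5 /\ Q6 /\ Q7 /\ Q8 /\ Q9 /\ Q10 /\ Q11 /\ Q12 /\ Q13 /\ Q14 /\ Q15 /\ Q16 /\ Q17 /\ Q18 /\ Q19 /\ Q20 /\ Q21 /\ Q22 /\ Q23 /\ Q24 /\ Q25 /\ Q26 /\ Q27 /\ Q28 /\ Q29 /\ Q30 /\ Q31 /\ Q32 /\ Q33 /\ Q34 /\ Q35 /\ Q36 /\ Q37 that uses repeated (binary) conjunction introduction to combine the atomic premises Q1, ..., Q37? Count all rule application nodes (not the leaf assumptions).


The target conjunction has 37 conjuncts, i.e. 36 binary /\ connectives.
Each conjunction-intro joins two pieces, so 37 atoms require 37-1 = 36 applications.
Total inference nodes = 36

36


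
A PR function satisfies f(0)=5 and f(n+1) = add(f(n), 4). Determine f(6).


f(0) = 5
f(1) = add(f(0), 4) = add(5, 4) = 9
f(2) = add(f(1), 4) = add(9, 4) = 13
f(3) = add(f(2), 4) = add(13, 4) = 17
f(4) = add(f(3), 4) = add(17, 4) = 21
f(5) = add(f(4), 4) = add(21, 4) = 25
f(6) = add(f(5), 4) = add(25, 4) = 29


29


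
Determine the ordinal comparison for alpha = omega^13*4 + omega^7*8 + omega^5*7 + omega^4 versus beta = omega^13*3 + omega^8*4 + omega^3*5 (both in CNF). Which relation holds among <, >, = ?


Compare term by term from highest exponent:
alpha = omega^13*4 + omega^7*8 + omega^5*7 + omega^4
beta = omega^13*3 + omega^8*4 + omega^3*5
Term 1: alpha has omega^13*4, beta has omega^13*3
Term 2: alpha has omega^7*8, beta has omega^8*4
Term 3: alpha has omega^5*7, beta has omega^3*5
Term 4: alpha has omega^4*1, beta has omega^0*0
Result: alpha > beta

alpha > beta


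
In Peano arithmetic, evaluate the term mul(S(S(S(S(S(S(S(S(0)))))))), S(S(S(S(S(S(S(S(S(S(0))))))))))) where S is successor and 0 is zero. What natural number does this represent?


mul(S^8(0), S^10(0)):
S^8(0) = 8
S^10(0) = 10
8 * 10 = 80

80


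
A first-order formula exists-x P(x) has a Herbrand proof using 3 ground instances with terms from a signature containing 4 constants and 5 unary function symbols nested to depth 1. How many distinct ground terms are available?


Herbrand terms by depth:
Depth 0: 4 constants
Depth 1: 20 new terms (running total: 24)
Total distinct ground terms = 24

24


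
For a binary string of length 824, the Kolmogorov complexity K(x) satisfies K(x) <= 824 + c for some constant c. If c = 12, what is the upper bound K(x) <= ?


K(x) <= |x| + c = 824 + 12 = 836

836


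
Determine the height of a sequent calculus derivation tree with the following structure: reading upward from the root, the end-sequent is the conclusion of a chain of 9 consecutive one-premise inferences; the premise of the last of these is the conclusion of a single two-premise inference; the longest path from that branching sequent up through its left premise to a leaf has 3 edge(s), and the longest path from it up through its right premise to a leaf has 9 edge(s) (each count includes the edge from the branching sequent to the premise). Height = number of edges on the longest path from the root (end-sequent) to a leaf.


Longest path through the left premise: 3 edges (measured from the branching sequent)
Longest path through the right premise: 9 edges
Height of the subtree rooted at the branching sequent: max(3, 9) = 9
The branching sequent sits 9 edges above the root (the chain of one-premise inferences), so height = 9 + 9 = 18

18


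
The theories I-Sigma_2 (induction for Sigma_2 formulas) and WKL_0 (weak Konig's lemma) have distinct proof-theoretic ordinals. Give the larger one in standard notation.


Proof-theoretic ordinal of I-Sigma_2 (induction for Sigma_2 formulas): omega^(omega^omega)
Proof-theoretic ordinal of WKL_0 (weak Konig's lemma): omega^omega
Comparing: omega^omega < omega^(omega^omega).
The larger ordinal is omega^(omega^omega) (from I-Sigma_2 (induction for Sigma_2 formulas)).

omega^(omega^omega)


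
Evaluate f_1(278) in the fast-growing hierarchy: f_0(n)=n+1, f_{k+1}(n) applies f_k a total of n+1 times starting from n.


f_1(278) = f_0^279(278)
f_0 adds 1 each time, applied 279 times.
f_1(278) = 278 + 279 = 557

557


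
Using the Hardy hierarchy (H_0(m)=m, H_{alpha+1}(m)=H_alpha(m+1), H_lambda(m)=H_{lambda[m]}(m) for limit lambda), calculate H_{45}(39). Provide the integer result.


H_45(39):
For finite ordinals k, H_k(n) = n + k (each successor step adds 1).
H_45(39) = 39 + 45 = 84

84


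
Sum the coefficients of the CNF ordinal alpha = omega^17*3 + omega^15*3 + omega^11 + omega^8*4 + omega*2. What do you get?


CNF: omega^17*3 + omega^15*3 + omega^11 + omega^8*4 + omega*2
Coefficients: 3 + 3 + 1 + 4 + 2 = 13

13


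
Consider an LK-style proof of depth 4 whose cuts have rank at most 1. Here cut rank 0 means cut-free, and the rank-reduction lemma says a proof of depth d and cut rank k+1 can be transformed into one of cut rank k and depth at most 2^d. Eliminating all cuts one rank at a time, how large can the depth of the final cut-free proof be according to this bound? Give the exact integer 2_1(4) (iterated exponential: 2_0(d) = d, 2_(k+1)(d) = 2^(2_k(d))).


Each rank reduction sends depth d to at most 2^d; cut rank r needs r reductions.
2_0(4) = 4
2_1(4) = 2^4 = 16
Cut-free depth bound = 16

16


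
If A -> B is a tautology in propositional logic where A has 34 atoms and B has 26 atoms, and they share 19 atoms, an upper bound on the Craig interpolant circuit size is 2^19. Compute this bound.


Shared atoms = 19
Craig interpolant size bound = 2^19
= 524288

524288


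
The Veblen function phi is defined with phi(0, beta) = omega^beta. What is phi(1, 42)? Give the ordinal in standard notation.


phi(1, 42):
phi(1, beta) = epsilon_beta (the beta-th epsilon number).
phi(1, 42) = epsilon_42

epsilon_42


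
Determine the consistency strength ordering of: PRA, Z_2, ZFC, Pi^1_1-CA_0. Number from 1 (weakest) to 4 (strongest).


Ordering by consistency strength:
1. PRA
2. Pi^1_1-CA_0
3. Z_2
4. ZFC


PRA=1, Z_2=3, ZFC=4, Pi^1_1-CA_0=2


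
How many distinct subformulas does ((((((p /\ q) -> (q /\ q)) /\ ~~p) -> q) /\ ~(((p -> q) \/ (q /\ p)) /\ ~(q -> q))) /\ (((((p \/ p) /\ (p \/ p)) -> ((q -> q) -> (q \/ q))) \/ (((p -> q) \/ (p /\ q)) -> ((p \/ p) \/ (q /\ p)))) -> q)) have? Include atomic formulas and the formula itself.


Formula: ((((((p /\ q) -> (q /\ q)) /\ ~~p) -> q) /\ ~(((p -> q) \/ (q /\ p)) /\ ~(q -> q))) /\ (((((p \/ p) /\ (p \/ p)) -> ((q -> q) -> (q \/ q))) \/ (((p -> q) \/ (p /\ q)) -> ((p \/ p) \/ (q /\ p)))) -> q))
Subformulas found:
  1. q
  2. p
  3. ~p
  4. ~~p
  5. (p \/ p)
  6. (q /\ p)
  7. (p /\ q)
  8. (q /\ q)
  9. (q -> q)
  10. (p -> q)
  11. (q \/ q)
  12. ~(q -> q)
  13. ((p -> q) \/ (p /\ q))
  14. ((p -> q) \/ (q /\ p))
  15. ((p \/ p) \/ (q /\ p))
  16. ((q -> q) -> (q \/ q))
  17. ((p \/ p) /\ (p \/ p))
  18. ((p /\ q) -> (q /\ q))
  19. (((p /\ q) -> (q /\ q)) /\ ~~p)
  20. (((p -> q) \/ (q /\ p)) /\ ~(q -> q))
  21. ((((p /\ q) -> (q /\ q)) /\ ~~p) -> q)
  22. ~(((p -> q) \/ (q /\ p)) /\ ~(q -> q))
  23. (((p -> q) \/ (p /\ q)) -> ((p \/ p) \/ (q /\ p)))
  24. (((p \/ p) /\ (p \/ p)) -> ((q -> q) -> (q \/ q)))
  25. (((((p /\ q) -> (q /\ q)) /\ ~~p) -> q) /\ ~(((p -> q) \/ (q /\ p)) /\ ~(q -> q)))
  26. ((((p \/ p) /\ (p \/ p)) -> ((q -> q) -> (q \/ q))) \/ (((p -> q) \/ (p /\ q)) -> ((p \/ p) \/ (q /\ p))))
  27. (((((p \/ p) /\ (p \/ p)) -> ((q -> q) -> (q \/ q))) \/ (((p -> q) \/ (p /\ q)) -> ((p \/ p) \/ (q /\ p)))) -> q)
  28. ((((((p /\ q) -> (q /\ q)) /\ ~~p) -> q) /\ ~(((p -> q) \/ (q /\ p)) /\ ~(q -> q))) /\ (((((p \/ p) /\ (p \/ p)) -> ((q -> q) -> (q \/ q))) \/ (((p -> q) \/ (p /\ q)) -> ((p \/ p) \/ (q /\ p)))) -> q))
Total distinct subformulas = 28

28


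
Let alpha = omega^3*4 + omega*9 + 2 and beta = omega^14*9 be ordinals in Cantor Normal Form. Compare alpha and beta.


Compare term by term from highest exponent:
alpha = omega^3*4 + omega*9 + 2
beta = omega^14*9
Term 1: alpha has omega^3*4, beta has omega^14*9
Term 2: alpha has omega^1*9, beta has omega^0*0
Term 3: alpha has omega^0*2, beta has omega^0*0
Result: alpha < beta

alpha < beta


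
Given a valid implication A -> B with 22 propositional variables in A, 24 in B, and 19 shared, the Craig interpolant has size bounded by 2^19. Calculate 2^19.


Shared atoms = 19
Craig interpolant size bound = 2^19
= 524288

524288


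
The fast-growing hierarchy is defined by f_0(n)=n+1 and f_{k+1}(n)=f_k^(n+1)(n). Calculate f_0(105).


f_0(105) = 105 + 1 = 106

106


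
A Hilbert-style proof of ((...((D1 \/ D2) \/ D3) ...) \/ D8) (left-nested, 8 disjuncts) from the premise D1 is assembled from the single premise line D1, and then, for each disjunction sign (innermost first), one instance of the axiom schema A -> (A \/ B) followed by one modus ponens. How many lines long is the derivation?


Building the left-nested 8-ary disjunction from D1:
- 1 premise line (D1)
- 8 disjuncts means 7 disjunction signs; each needs 1 axiom instance + 1 MP = 2 lines: 2 * 7 = 14
Total = 1 + 14 = 15 lines.

15


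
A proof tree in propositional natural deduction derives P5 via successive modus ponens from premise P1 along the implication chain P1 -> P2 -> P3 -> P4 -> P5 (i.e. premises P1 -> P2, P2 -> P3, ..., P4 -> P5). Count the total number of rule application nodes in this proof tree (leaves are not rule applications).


We have a chain: P1 -> P2 -> P3 -> P4 -> P5.
Each modus ponens application produces the next variable.
The chain has 5 propositions, so 5-1 = 4 modus ponens steps.
Total inference nodes = 4

4


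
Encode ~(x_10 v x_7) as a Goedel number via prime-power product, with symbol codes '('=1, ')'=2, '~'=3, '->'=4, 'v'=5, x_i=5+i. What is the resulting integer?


Formula: ~(x_10 v x_7)
Symbol codes: [3, 1, 15, 5, 12, 2]
Primes: [2, 3, 5, 7, 11, 13]
p_1^3 = 2^3 = 8
p_2^1 = 3^1 = 3
p_3^15 = 5^15 = 30517578125
p_4^5 = 7^5 = 16807
p_5^12 = 11^12 = 3138428376721
p_6^2 = 13^2 = 169
Product = 6529056597623967878173828125000

6529056597623967878173828125000


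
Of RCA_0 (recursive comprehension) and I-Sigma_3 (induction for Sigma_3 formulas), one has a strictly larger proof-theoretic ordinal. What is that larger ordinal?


Proof-theoretic ordinal of RCA_0 (recursive comprehension): omega^omega
Proof-theoretic ordinal of I-Sigma_3 (induction for Sigma_3 formulas): omega^(omega^(omega^omega))
Comparing: omega^omega < omega^(omega^(omega^omega)).
The larger ordinal is omega^(omega^(omega^omega)) (from I-Sigma_3 (induction for Sigma_3 formulas)).

omega^(omega^(omega^omega))


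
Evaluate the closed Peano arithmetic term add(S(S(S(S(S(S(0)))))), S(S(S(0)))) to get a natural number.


add(S^6(0), S^3(0)):
S^6(0) = 6
S^3(0) = 3
6 + 3 = 9

9


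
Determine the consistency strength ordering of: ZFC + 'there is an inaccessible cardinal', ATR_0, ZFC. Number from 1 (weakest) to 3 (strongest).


Ordering by consistency strength:
1. ATR_0
2. ZFC
3. ZFC + 'there is an inaccessible cardinal'


ZFC + 'there is an inaccessible cardinal'=3, ATR_0=1, ZFC=2


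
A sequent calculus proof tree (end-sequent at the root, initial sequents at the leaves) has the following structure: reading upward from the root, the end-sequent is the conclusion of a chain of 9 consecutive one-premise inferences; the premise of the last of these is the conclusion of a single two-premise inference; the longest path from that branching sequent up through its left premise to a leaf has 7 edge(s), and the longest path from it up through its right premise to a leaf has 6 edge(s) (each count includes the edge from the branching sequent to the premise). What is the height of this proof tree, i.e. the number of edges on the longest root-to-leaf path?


Longest path through the left premise: 7 edges (measured from the branching sequent)
Longest path through the right premise: 6 edges
Height of the subtree rooted at the branching sequent: max(7, 6) = 7
The branching sequent sits 9 edges above the root (the chain of one-premise inferences), so height = 7 + 9 = 16

16


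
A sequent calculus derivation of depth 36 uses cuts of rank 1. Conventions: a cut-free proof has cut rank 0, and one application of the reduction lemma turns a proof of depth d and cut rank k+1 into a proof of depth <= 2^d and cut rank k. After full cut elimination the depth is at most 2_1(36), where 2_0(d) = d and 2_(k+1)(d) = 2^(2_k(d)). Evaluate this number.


Each rank reduction sends depth d to at most 2^d; cut rank r needs r reductions.
2_0(36) = 36
2_1(36) = 2^36 = 68719476736
Cut-free depth bound = 68719476736

68719476736


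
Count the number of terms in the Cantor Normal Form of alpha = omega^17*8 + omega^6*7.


CNF: omega^17*8 + omega^6*7
Count the summands separated by '+':
  term 1: omega^17*8
  term 2: omega^6*7
Total terms = 2

2


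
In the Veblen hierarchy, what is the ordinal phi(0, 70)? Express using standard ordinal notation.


phi(0, 70):
phi(0, beta) = omega^beta by definition.
phi(0, 70) = omega^70

omega^70


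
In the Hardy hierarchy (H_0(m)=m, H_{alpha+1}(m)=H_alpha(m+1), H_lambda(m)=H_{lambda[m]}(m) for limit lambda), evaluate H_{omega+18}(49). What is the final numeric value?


H_{omega+18}(49):
Unwind the 18 successor steps: H_{omega+18}(49) = H_omega(49+18) = H_omega(67).
H_omega(m) = H_m(m) = m + m = 2m.
Result = 2 * 67 = 134

134


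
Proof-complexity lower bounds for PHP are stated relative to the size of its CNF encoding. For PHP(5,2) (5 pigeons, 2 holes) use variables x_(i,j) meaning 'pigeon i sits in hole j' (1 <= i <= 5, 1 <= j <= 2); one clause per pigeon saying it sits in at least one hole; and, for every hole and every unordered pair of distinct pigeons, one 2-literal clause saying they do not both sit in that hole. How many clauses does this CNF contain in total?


PHP(5,2): 5 pigeons, 2 holes, 5*2 = 10 variables.
- pigeon clauses: one per pigeon -> 5 clauses
- hole clauses: 2 holes * C(5,2) = 2 * 10 -> 20 clauses
Total clauses = 5 + 20 = 25

25


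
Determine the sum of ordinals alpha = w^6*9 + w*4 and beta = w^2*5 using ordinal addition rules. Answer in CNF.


Ordinal addition (w^6*9 + w*4) + w^2*5:
alpha's leading term has exponent 6 > beta's exponent 2, so it survives.
alpha's tail term has exponent 1 < beta's exponent 2, so it is absorbed by beta.
In ordinal addition, any term followed by a strictly larger-exponent term is absorbed.
Result = w^6*9 + w^2*5

w^6*9 + w^2*5


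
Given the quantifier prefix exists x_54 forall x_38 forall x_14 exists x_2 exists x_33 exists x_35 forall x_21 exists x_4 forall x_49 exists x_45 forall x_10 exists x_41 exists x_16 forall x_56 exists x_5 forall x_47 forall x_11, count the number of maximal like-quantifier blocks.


Alternations = 11.
Blocks = alternations + 1 = 12

12


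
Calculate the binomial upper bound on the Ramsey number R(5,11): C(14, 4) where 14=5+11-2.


R(5,11) <= C(5+11-2, 5-1) = C(14, 4)
C(14, 4) = 14! / (4! * 10!)
= 1001

1001


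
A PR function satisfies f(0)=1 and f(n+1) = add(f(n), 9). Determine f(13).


f(0) = 1
f(1) = add(f(0), 9) = add(1, 9) = 10
f(2) = add(f(1), 9) = add(10, 9) = 19
f(3) = add(f(2), 9) = add(19, 9) = 28
f(4) = add(f(3), 9) = add(28, 9) = 37
f(5) = add(f(4), 9) = add(37, 9) = 46
f(6) = add(f(5), 9) = add(46, 9) = 55
f(7) = add(f(6), 9) = add(55, 9) = 64
f(8) = add(f(7), 9) = add(64, 9) = 73
f(9) = add(f(8), 9) = add(73, 9) = 82
f(10) = add(f(9), 9) = add(82, 9) = 91
f(11) = add(f(10), 9) = add(91, 9) = 100
f(12) = add(f(11), 9) = add(100, 9) = 109
f(13) = add(f(12), 9) = add(109, 9) = 118


118


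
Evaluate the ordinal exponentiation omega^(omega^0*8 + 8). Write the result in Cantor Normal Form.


omega^(omega^0*8 + 8):
omega^0 = 1, so the exponent is 8 + 8 = 16 (finite ordinal addition).
Result = omega^16, already a single CNF term.

omega^16


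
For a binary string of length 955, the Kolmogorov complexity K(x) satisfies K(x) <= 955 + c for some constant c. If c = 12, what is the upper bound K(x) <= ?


K(x) <= |x| + c = 955 + 12 = 967

967


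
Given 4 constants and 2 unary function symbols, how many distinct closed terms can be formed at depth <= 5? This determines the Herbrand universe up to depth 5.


Herbrand terms by depth:
Depth 0: 4 constants
Depth 1: 8 new terms (running total: 12)
Depth 2: 16 new terms (running total: 28)
Depth 3: 32 new terms (running total: 60)
Depth 4: 64 new terms (running total: 124)
Depth 5: 128 new terms (running total: 252)
Total distinct ground terms = 252

252


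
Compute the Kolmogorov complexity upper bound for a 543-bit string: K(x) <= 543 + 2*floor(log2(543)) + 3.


floor(log2(543)) = 9
2 * 9 = 18
K(x) <= 543 + 18 + 3 = 564

564


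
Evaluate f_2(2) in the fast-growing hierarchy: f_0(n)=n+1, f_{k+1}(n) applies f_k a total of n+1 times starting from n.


f_2(2) = f_1^3(2)
f_1(m) = 2m + 1.
Iterating: f_1^k(n) = 2^k*(n+1) - 1.
f_2(2) = 2^3*(2+1) - 1 = 8*3 - 1 = 23

23


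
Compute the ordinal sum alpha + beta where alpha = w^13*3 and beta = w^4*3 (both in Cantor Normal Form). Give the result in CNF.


Ordinal addition w^13*3 + w^4*3:
Leading exponent of alpha (13) > leading exponent of beta (4).
Since alpha's term has higher exponent than beta's leading term,
the sum is simply alpha followed by beta.
Result = w^13*3 + w^4*3

w^13*3 + w^4*3


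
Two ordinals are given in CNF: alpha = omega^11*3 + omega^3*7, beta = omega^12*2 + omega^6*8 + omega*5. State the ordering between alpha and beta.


Compare term by term from highest exponent:
alpha = omega^11*3 + omega^3*7
beta = omega^12*2 + omega^6*8 + omega*5
Term 1: alpha has omega^11*3, beta has omega^12*2
Term 2: alpha has omega^3*7, beta has omega^6*8
Term 3: alpha has omega^0*0, beta has omega^1*5
Result: alpha < beta

alpha < beta


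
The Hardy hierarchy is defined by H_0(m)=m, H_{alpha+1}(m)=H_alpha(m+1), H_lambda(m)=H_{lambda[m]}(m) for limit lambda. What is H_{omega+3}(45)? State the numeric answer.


H_{omega+3}(45):
Unwind the 3 successor steps: H_{omega+3}(45) = H_omega(45+3) = H_omega(48).
H_omega(m) = H_m(m) = m + m = 2m.
Result = 2 * 48 = 96

96


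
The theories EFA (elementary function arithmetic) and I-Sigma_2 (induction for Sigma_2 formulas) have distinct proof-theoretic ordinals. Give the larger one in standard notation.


Proof-theoretic ordinal of EFA (elementary function arithmetic): omega^3
Proof-theoretic ordinal of I-Sigma_2 (induction for Sigma_2 formulas): omega^(omega^omega)
Comparing: omega^3 < omega^(omega^omega).
The larger ordinal is omega^(omega^omega) (from I-Sigma_2 (induction for Sigma_2 formulas)).

omega^(omega^omega)


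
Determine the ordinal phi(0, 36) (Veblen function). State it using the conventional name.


phi(0, 36):
phi(0, beta) = omega^beta by definition.
phi(0, 36) = omega^36

omega^36


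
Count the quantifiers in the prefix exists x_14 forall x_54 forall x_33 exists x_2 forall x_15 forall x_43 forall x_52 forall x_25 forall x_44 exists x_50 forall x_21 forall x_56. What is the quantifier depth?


Quantifier prefix has 12 quantifier symbols.
Quantifier depth = 12

12


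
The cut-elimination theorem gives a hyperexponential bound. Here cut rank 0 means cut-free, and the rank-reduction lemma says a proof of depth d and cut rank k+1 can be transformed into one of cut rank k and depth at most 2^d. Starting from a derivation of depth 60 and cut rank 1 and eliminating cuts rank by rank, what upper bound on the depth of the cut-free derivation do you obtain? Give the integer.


Each rank reduction sends depth d to at most 2^d; cut rank r needs r reductions.
2_0(60) = 60
2_1(60) = 2^60 = 1152921504606846976
Cut-free depth bound = 1152921504606846976

1152921504606846976


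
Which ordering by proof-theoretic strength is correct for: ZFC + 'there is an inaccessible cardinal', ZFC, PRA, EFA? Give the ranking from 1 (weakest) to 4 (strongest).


Ordering by consistency strength:
1. EFA
2. PRA
3. ZFC
4. ZFC + 'there is an inaccessible cardinal'


ZFC + 'there is an inaccessible cardinal'=4, ZFC=3, PRA=2, EFA=1


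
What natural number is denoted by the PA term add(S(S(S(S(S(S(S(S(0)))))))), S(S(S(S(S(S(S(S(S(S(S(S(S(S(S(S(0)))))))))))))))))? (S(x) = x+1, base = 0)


add(S^8(0), S^16(0)):
S^8(0) = 8
S^16(0) = 16
8 + 16 = 24

24


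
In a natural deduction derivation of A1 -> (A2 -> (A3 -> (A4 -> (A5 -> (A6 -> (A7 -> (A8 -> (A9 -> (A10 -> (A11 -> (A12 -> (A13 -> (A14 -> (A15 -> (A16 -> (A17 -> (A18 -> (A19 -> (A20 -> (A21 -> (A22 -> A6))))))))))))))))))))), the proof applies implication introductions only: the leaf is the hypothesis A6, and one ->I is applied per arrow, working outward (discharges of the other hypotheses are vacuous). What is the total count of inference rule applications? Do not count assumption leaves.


The formula has 22 arrows (->); its innermost consequent A6 is one of the antecedents,
so the proof starts from the hypothesis leaf A6 (not a rule application) and closes one arrow per ->I.
Building A1 -> (A2 -> (A3 -> (A4 -> (A5 -> (A6 -> (A7 -> (A8 -> (A9 -> (A10 -> (A11 -> (A12 -> (A13 -> (A14 -> (A15 -> (A16 -> (A17 -> (A18 -> (A19 -> (A20 -> (A21 -> (A22 -> A6))))))))))))))))))))) therefore takes 22 nested implication introductions.
Total inference nodes = 22

22


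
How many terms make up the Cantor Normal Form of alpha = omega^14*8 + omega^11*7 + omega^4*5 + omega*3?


CNF: omega^14*8 + omega^11*7 + omega^4*5 + omega*3
Count the summands separated by '+':
  term 1: omega^14*8
  term 2: omega^11*7
  term 3: omega^4*5
  term 4: omega*3
Total terms = 4

4


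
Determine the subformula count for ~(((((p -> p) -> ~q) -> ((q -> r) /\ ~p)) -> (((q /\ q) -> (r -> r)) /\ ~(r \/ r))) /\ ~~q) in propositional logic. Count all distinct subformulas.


Formula: ~(((((p -> p) -> ~q) -> ((q -> r) /\ ~p)) -> (((q /\ q) -> (r -> r)) /\ ~(r \/ r))) /\ ~~q)
Subformulas found:
  1. r
  2. q
  3. p
  4. ~p
  5. ~q
  6. ~~q
  7. (q /\ q)
  8. (r -> r)
  9. (r \/ r)
  10. (p -> p)
  11. (q -> r)
  12. ~(r \/ r)
  13. ((p -> p) -> ~q)
  14. ((q -> r) /\ ~p)
  15. ((q /\ q) -> (r -> r))
  16. (((q /\ q) -> (r -> r)) /\ ~(r \/ r))
  17. (((p -> p) -> ~q) -> ((q -> r) /\ ~p))
  18. ((((p -> p) -> ~q) -> ((q -> r) /\ ~p)) -> (((q /\ q) -> (r -> r)) /\ ~(r \/ r)))
  19. (((((p -> p) -> ~q) -> ((q -> r) /\ ~p)) -> (((q /\ q) -> (r -> r)) /\ ~(r \/ r))) /\ ~~q)
  20. ~(((((p -> p) -> ~q) -> ((q -> r) /\ ~p)) -> (((q /\ q) -> (r -> r)) /\ ~(r \/ r))) /\ ~~q)
Total distinct subformulas = 20

20


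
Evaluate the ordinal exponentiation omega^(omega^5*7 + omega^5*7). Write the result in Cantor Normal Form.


omega^(omega^5*7 + omega^5*7):
Both terms of the exponent have the same exponent 5, so they merge: omega^5*7 + omega^5*7 = omega^5*(7+7) = omega^5*14.
omega raised to a CNF ordinal is a single CNF term: Result = omega^(omega^5*14)

omega^(omega^5*14)


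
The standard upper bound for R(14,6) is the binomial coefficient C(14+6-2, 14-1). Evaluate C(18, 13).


R(14,6) <= C(14+6-2, 14-1) = C(18, 13)
C(18, 13) = 18! / (13! * 5!)
= 8568

8568


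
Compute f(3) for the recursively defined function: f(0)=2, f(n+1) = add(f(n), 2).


f(0) = 2
f(1) = add(f(0), 2) = add(2, 2) = 4
f(2) = add(f(1), 2) = add(4, 2) = 6
f(3) = add(f(2), 2) = add(6, 2) = 8


8


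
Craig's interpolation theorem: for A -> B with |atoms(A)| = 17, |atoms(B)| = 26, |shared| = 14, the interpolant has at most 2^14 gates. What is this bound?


Shared atoms = 14
Craig interpolant size bound = 2^14
= 16384

16384


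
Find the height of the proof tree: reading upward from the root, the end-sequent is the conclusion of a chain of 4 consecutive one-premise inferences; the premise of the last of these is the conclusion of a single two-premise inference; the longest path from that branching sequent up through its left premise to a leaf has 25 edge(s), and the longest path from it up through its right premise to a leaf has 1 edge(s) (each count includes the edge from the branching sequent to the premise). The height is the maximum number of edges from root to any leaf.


Longest path through the left premise: 25 edges (measured from the branching sequent)
Longest path through the right premise: 1 edges
Height of the subtree rooted at the branching sequent: max(25, 1) = 25
The branching sequent sits 4 edges above the root (the chain of one-premise inferences), so height = 25 + 4 = 29

29


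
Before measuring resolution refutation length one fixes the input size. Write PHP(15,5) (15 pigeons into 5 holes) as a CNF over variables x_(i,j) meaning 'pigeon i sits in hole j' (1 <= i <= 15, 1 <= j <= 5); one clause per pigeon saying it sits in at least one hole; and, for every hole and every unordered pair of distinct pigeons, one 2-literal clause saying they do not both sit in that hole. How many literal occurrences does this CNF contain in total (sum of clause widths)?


PHP(15,5): 15 pigeons, 5 holes, 15*5 = 75 variables.
- pigeon clauses: one per pigeon -> 15 clauses of width 5 -> 75 literals
- hole clauses: 5 holes * C(15,2) = 5 * 105 -> 525 clauses of width 2 -> 1050 literals
Total literal occurrences = 75 + 1050 = 1125

1125


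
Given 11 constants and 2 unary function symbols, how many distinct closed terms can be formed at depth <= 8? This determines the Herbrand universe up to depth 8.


Herbrand terms by depth:
Depth 0: 11 constants
Depth 1: 22 new terms (running total: 33)
Depth 2: 44 new terms (running total: 77)
Depth 3: 88 new terms (running total: 165)
Depth 4: 176 new terms (running total: 341)
Depth 5: 352 new terms (running total: 693)
Depth 6: 704 new terms (running total: 1397)
Depth 7: 1408 new terms (running total: 2805)
Depth 8: 2816 new terms (running total: 5621)
Total distinct ground terms = 5621

5621


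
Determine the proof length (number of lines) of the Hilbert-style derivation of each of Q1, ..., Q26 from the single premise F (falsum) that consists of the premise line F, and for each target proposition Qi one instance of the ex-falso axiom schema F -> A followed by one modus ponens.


Ex falso, line by line:
- 1 premise line (F)
- 26 targets, each needing 1 axiom instance (F -> Qi) + 1 MP = 2 lines: 2 * 26 = 52
Total = 1 + 52 = 53 lines.

53


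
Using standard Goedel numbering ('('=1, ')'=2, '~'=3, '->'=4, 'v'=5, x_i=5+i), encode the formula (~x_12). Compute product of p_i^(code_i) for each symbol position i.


Formula: (~x_12)
Symbol codes: [1, 3, 17, 2]
Primes: [2, 3, 5, 7]
p_1^1 = 2^1 = 2
p_2^3 = 3^3 = 27
p_3^17 = 5^17 = 762939453125
p_4^2 = 7^2 = 49
Product = 2018737792968750

2018737792968750


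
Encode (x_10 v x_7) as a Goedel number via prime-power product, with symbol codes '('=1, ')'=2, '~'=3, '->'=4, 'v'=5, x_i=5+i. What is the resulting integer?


Formula: (x_10 v x_7)
Symbol codes: [1, 15, 5, 12, 2]
Primes: [2, 3, 5, 7, 11]
p_1^1 = 2^1 = 2
p_2^15 = 3^15 = 14348907
p_3^5 = 5^5 = 3125
p_4^12 = 7^12 = 13841287201
p_5^2 = 11^2 = 121
Product = 150196802998125975918750

150196802998125975918750
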